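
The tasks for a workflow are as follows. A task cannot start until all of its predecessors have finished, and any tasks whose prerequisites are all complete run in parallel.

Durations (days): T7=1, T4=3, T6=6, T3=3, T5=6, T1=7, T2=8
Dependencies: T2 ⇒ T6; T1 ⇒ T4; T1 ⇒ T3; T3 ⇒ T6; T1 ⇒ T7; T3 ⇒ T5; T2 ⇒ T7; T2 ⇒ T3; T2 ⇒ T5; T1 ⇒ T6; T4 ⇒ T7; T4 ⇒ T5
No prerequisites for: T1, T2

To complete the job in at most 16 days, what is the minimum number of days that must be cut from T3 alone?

Current finish: 17 days; target: 16.
T3 is on every critical path, so each day cut from T3 cuts the finish by one (this holds down to a finish of 16).
Need 17 − 16 = 1 day off T3 → T3 becomes 2 days, finish becomes 16.

1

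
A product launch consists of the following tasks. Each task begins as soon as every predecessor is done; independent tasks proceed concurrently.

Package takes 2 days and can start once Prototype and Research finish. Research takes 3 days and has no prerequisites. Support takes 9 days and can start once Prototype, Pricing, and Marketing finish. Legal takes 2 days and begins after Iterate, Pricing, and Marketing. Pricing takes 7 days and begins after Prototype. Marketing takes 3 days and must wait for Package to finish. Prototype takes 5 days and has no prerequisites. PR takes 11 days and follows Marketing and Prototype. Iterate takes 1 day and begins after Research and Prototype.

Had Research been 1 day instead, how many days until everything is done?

The binding path is Prototype→Package→Marketing→PR = 5+2+3+11 = 21; finish at 21 days.
Research is off the critical path — its longest chain is 19 days, giving 2 of slack.
That remains the longest chain; total 21 days.

21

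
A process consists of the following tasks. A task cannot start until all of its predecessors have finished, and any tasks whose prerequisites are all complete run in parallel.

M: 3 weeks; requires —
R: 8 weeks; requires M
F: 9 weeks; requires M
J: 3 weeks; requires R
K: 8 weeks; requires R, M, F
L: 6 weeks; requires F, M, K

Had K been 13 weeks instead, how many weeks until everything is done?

31

Actual critical path: M→F→K→L = 3+9+8+6 = 26 ⇒ 26 weeks.
K is on the critical path; changing it to 13 makes that path 31 weeks.
No other chain overtakes it, so the finish is 31 weeks.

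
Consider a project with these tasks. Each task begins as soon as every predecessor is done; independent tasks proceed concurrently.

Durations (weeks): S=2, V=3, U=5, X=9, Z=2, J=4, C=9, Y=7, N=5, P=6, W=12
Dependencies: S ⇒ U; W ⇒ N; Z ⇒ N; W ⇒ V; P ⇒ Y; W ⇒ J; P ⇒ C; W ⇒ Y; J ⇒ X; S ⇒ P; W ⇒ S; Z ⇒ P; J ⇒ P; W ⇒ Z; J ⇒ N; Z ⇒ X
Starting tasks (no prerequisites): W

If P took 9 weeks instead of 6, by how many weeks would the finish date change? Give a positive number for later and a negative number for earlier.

The binding path is W→J→P→C = 12+4+6+9 = 31; finish at 31 weeks.
P lies on that path, so at 9 weeks the path becomes 34 weeks.
That remains the longest chain; total 34 weeks.
Change in finish: 34 − 31 = +3 weeks.

3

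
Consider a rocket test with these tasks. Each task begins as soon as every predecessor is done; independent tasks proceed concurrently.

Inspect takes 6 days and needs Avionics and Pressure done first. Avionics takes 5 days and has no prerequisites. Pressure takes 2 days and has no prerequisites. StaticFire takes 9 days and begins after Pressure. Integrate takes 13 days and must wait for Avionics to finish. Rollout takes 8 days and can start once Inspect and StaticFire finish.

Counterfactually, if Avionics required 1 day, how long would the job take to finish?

Actual critical path: Avionics→Inspect→Rollout = 5+6+8 = 19 ⇒ 19 days.
Since Avionics is critical, the -4 change carries straight to that chain (now 15 days).
Now Pressure→StaticFire→Rollout = 2+9+8 = 19 is longest, so the finish becomes 19 days.

19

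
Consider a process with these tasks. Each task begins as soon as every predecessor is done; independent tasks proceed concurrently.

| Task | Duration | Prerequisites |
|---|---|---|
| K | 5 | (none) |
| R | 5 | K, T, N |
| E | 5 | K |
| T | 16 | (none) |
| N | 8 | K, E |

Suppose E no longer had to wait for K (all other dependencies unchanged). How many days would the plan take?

21

Before: longest chain K→E→N→R = 5+5+8+5 = 23, finish 23.
Without K→E, E's earliest start moves from 5 to 0.
The longest chain is now T→R = 16+5 = 21, so the plan takes 21 days.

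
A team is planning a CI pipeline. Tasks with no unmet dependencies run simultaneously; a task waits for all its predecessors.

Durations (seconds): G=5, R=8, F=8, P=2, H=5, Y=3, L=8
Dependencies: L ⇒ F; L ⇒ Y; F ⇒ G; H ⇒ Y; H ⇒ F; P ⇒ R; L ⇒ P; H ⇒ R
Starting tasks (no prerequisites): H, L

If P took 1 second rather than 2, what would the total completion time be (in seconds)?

21

Actual critical path: L→F→G = 8+8+5 = 21 ⇒ 21 seconds.
P is off the critical path — its longest chain is 18 seconds, giving 3 of slack.
That remains the longest chain; total 21 seconds.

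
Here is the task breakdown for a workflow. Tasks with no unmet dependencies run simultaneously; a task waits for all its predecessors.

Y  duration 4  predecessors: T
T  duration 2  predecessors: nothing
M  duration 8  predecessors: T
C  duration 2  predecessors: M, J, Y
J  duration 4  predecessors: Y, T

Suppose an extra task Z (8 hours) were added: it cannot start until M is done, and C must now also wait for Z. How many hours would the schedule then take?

Originally the schedule takes 12 hours.
With Z inserted, C now waits for max(M, J, Y, Z).
New critical path: T→M→Z→C = 2+8+8+2 = 20 ⇒ 20 hours.

20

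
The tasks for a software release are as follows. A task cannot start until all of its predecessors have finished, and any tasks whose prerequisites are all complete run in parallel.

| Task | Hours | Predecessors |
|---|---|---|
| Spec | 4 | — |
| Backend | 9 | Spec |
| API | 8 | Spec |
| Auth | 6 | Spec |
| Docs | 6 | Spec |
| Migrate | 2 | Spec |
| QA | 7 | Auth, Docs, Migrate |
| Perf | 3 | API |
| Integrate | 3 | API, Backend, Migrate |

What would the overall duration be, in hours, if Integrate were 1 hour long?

As given, the longest chain is Spec→Auth→QA = 4+6+7 = 17, so the finish is 17 hours.
Integrate has 1 hour of float (longest path through it is 16).
No other chain overtakes it, so the finish is 17 hours.

17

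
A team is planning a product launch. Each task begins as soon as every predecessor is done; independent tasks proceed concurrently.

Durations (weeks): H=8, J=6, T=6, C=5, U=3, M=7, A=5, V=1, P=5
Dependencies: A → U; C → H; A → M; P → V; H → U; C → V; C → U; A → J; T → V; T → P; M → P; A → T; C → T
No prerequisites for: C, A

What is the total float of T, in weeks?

Critical path: A→M→P→V = 5+7+5+1 = 18, so the finish is 18 weeks.
The longest chain containing T totals 17 weeks.
Float = 18 − 17 = 1.

1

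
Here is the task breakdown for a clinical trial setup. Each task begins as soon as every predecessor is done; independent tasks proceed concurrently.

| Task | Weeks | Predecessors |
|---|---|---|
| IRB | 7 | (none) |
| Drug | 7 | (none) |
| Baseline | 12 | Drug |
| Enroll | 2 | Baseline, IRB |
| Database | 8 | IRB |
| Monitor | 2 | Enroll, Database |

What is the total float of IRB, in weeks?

6

Critical path: Drug→Baseline→Enroll→Monitor = 7+12+2+2 = 23, so the finish is 23 weeks.
IRB finishes as early as 7 and must finish by 13.
Slack of IRB = 6 − 0 = 6 weeks.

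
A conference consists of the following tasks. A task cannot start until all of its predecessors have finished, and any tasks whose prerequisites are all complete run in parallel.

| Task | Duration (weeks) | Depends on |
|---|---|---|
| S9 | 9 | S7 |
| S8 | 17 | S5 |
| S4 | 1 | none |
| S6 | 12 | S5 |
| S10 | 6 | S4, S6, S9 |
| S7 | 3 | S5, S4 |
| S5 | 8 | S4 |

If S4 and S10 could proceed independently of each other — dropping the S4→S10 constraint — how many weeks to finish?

27

Before: longest chain S4→S5→S6→S10 = 1+8+12+6 = 27, finish 27.
Dropping S4→S10 doesn't change S10's earliest start (21); another predecessor still binds.
The longest chain is now S4→S5→S6→S10 = 1+8+12+6 = 27, so the schedule takes 27 weeks.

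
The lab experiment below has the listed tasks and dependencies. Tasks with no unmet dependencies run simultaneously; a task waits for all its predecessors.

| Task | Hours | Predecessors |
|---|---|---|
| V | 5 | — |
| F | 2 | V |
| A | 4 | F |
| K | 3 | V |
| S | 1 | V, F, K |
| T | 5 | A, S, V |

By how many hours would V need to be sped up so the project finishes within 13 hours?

3

Current finish: 16 hours; target: 13.
V is on every critical path, so each hour cut from V cuts the finish by one (this holds down to a finish of 12).
Need 16 − 13 = 3 hours off V → V becomes 2 hours, finish becomes 13.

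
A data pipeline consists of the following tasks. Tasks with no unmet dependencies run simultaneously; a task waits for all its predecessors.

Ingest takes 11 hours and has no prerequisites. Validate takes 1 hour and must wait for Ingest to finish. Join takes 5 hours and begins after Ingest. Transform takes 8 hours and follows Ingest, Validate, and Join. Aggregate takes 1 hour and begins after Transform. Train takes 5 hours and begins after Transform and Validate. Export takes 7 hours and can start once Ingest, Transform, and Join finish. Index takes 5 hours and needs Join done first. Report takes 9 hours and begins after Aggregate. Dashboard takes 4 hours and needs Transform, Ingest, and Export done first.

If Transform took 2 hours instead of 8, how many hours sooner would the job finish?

As given, the longest chain is Ingest→Join→Transform→Export→Dashboard = 11+5+8+7+4 = 35, so the finish is 35 hours.
Since Transform is critical, the -6 change carries straight to that chain (now 29 hours).
The critical path is still Ingest→Join→Transform→Export→Dashboard; finish is now 29 hours.
Change in finish: 29 − 35 = -6 hours.

6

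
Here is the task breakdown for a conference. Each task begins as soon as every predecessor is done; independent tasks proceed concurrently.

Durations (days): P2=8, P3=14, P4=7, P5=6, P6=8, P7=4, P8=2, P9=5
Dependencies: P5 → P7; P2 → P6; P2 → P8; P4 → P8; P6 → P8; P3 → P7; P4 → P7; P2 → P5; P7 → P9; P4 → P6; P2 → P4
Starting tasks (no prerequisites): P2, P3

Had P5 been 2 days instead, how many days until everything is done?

Baseline: P2→P4→P6→P8 = 8+7+8+2 = 25 → 25 days.
P5 has 2 days of float (longest path through it is 23).
No other chain overtakes it, so the finish is 25 days.

25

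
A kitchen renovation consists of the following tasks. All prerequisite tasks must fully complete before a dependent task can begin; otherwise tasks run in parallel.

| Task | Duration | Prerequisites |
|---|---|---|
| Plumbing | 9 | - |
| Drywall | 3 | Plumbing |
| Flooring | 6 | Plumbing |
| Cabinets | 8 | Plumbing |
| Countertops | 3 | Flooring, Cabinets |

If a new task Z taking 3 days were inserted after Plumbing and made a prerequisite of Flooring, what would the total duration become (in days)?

Originally the schedule takes 20 days.
With Z inserted, Flooring now waits for max(Plumbing, Z).
New critical path: Plumbing→Z→Flooring→Countertops = 9+3+6+3 = 21 ⇒ 21 days.

21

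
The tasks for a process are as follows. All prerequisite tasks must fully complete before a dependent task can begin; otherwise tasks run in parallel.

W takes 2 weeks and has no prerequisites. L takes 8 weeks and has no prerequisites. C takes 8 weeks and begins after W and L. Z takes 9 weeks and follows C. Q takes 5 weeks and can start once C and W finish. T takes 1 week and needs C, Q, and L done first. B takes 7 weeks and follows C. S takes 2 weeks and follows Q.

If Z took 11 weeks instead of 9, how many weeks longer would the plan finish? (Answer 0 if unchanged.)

2

Critical path before the change: L→C→Z = 8+8+9 = 25 giving 25 weeks.
Z lies on that path, so at 11 weeks the path becomes 27 weeks.
That remains the longest chain; total 27 weeks.
Change in finish: 27 − 25 = +2 weeks.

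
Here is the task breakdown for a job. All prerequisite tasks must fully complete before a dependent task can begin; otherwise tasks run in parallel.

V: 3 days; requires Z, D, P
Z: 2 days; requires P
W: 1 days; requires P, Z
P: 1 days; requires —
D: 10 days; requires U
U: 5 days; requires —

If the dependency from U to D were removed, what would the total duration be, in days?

13

Original critical path: U→D→V = 5+10+3 = 18 ⇒ 18 days.
Without U→D, D's earliest start moves from 5 to 0.
After: D→V = 10+3 = 13 → 13 days.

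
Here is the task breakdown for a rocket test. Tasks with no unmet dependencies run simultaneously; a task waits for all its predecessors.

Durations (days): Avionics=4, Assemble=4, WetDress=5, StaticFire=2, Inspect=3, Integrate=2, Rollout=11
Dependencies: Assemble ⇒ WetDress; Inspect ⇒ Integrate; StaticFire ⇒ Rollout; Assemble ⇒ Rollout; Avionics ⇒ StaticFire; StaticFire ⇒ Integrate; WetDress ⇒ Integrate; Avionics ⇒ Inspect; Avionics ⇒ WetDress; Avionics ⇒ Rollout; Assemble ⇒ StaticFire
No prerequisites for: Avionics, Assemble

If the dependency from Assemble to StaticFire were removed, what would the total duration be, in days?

17

Before: longest chain Avionics→StaticFire→Rollout = 4+2+11 = 17, finish 17.
Dropping Assemble→StaticFire doesn't change StaticFire's earliest start (4); another predecessor still binds.
After: Avionics→StaticFire→Rollout = 4+2+11 = 17 → 17 days.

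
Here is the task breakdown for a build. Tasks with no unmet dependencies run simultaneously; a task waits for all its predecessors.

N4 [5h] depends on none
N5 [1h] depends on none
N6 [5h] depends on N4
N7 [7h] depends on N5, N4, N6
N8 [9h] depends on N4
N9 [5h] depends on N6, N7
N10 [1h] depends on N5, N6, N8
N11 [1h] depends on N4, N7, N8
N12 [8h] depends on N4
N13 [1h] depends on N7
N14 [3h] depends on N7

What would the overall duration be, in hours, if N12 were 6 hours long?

22

The binding path is N4→N6→N7→N9 = 5+5+7+5 = 22; finish at 22 hours.
N12 is off the critical path — its longest chain is 13 hours, giving 9 of slack.
That remains the longest chain; total 22 hours.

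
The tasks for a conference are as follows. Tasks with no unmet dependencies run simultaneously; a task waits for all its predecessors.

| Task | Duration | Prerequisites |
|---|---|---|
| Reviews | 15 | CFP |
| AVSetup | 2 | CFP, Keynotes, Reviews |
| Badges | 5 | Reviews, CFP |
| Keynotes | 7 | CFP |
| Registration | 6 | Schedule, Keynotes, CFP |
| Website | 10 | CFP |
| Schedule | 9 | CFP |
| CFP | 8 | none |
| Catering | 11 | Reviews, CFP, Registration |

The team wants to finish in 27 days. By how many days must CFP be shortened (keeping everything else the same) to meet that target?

Current finish: 34 days; target: 27.
CFP is on every critical path, so each day cut from CFP cuts the finish by one (this holds down to a finish of 27).
Need 34 − 27 = 7 days off CFP → CFP becomes 1 day, finish becomes 27.

7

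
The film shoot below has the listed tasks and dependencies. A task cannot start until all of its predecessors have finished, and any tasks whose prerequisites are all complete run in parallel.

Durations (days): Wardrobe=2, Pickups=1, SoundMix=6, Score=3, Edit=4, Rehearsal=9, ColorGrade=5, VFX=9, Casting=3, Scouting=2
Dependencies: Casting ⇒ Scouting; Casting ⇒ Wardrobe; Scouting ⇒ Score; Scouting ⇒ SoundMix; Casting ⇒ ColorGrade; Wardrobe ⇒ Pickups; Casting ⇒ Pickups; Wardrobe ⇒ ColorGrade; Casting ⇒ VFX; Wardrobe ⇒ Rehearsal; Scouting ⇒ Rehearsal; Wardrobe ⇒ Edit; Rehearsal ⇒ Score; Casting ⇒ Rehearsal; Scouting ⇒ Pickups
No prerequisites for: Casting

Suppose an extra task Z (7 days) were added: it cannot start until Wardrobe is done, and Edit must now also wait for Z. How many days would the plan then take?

17

Originally the plan takes 17 days.
With Z inserted, Edit now waits for max(Wardrobe, Z).
New critical path: Casting→Scouting→Rehearsal→Score = 3+2+9+3 = 17 ⇒ 17 days.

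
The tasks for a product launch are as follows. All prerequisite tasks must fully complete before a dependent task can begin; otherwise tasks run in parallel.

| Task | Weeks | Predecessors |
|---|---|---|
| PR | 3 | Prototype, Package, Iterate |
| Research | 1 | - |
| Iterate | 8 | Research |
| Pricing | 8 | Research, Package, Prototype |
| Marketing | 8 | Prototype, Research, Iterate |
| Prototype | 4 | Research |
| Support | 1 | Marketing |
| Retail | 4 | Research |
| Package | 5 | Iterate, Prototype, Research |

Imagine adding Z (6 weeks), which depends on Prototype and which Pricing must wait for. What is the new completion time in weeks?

22

Originally the schedule takes 22 weeks.
With Z inserted, Pricing now waits for max(Research, Package, Prototype, Z).
New critical path: Research→Iterate→Package→Pricing = 1+8+5+8 = 22 ⇒ 22 weeks.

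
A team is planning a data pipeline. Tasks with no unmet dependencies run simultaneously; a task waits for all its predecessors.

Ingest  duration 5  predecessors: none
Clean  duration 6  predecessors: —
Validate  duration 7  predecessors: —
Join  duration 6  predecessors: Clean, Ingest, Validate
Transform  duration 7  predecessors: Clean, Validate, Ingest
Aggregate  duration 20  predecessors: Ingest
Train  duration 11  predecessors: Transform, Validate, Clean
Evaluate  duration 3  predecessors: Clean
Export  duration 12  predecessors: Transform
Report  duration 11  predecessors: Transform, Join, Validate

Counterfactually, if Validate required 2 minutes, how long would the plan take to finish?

The binding path is Validate→Transform→Export = 7+7+12 = 26; finish at 26 minutes.
Since Validate is critical, the -5 change carries straight to that chain (now 21 minutes).
New critical path: Ingest→Aggregate = 5+20 = 25 ⇒ 25 minutes.

25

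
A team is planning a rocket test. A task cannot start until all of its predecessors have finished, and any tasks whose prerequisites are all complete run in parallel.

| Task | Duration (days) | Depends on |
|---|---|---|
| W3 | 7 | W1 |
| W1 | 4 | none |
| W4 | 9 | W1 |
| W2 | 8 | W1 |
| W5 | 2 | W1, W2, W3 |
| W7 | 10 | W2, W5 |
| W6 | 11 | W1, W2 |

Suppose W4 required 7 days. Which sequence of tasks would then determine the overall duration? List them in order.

W1, W2, W5, W7

The binding path is W1→W2→W5→W7 = 4+8+2+10 = 24; finish at 24 days.
W4 is off the critical path — its longest chain is 13 days, giving 11 of slack.
That remains the longest chain; total 24 days.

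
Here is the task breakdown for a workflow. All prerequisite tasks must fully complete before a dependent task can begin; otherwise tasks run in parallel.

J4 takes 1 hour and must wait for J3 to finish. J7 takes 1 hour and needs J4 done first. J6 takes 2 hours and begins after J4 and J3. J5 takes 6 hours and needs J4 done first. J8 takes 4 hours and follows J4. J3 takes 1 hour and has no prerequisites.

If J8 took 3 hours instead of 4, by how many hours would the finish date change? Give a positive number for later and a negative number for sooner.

0

As given, the longest chain is J3→J4→J5 = 1+1+6 = 8, so the finish is 8 hours.
J8 is off the critical path — its longest chain is 6 hours, giving 2 of slack.
No other chain overtakes it, so the finish is 8 hours.
Change in finish: 8 − 8 = +0 hours.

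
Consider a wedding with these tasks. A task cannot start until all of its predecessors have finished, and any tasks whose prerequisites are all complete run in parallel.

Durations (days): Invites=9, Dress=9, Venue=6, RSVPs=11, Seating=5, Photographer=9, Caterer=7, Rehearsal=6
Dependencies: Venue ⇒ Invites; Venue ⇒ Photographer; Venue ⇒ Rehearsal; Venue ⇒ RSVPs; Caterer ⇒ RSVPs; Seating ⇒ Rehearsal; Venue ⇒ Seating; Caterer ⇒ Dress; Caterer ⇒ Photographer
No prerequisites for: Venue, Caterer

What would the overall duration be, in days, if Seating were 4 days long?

Critical path before the change: Caterer→RSVPs = 7+11 = 18 giving 18 days.
Seating has 1 day of float (longest path through it is 17).
That remains the longest chain; total 18 days.

18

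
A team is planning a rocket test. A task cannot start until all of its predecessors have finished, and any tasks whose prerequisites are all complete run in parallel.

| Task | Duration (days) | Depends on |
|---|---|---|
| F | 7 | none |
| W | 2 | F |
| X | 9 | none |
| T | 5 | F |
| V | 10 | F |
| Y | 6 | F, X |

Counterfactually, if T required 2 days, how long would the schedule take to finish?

The binding path is F→V = 7+10 = 17; finish at 17 days.
T is off the critical path — its longest chain is 12 days, giving 5 of slack.
That remains the longest chain; total 17 days.

17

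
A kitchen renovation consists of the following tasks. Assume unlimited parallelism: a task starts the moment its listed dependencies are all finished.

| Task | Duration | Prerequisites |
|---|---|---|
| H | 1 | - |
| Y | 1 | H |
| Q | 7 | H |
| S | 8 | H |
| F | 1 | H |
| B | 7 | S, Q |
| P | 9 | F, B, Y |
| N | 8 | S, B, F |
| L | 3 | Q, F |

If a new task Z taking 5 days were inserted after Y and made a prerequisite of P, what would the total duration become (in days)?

Originally the job takes 25 days.
With Z inserted, P now waits for max(F, B, Y, Z).
New critical path: H→S→B→P = 1+8+7+9 = 25 ⇒ 25 days.

25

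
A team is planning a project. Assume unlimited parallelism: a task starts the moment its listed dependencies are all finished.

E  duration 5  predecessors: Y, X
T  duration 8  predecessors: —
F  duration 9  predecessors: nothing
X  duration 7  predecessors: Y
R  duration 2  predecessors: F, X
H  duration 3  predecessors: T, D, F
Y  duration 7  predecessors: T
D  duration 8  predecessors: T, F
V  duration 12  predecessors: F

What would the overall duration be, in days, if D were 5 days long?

27

Baseline: T→Y→X→E = 8+7+7+5 = 27 → 27 days.
The longest path through D is only 20 days, so D has float 7.
That remains the longest chain; total 27 days.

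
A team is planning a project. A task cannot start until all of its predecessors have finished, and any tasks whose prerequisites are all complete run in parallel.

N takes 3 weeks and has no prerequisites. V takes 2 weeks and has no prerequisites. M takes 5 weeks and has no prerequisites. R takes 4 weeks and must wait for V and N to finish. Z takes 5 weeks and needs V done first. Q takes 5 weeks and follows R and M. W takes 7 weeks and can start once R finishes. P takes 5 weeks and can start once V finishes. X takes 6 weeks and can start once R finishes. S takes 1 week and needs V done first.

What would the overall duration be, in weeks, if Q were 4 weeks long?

Critical path before the change: N→R→W = 3+4+7 = 14 giving 14 weeks.
Q is off the critical path — its longest chain is 12 weeks, giving 2 of slack.
No other chain overtakes it, so the finish is 14 weeks.

14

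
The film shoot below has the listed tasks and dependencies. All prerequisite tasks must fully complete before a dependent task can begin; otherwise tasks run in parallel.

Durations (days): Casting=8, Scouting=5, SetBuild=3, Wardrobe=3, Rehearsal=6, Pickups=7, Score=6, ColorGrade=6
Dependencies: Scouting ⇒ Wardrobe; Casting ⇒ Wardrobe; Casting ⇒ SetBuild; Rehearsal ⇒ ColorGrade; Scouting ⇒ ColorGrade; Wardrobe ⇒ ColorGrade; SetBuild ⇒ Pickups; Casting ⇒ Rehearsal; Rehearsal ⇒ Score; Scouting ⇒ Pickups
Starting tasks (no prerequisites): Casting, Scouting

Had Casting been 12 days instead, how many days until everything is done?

24

Actual critical path: Casting→Rehearsal→Score = 8+6+6 = 20 ⇒ 20 days.
Casting lies on that path, so at 12 days the path becomes 24 days.
The critical path is still Casting→Rehearsal→Score; finish is now 24 days.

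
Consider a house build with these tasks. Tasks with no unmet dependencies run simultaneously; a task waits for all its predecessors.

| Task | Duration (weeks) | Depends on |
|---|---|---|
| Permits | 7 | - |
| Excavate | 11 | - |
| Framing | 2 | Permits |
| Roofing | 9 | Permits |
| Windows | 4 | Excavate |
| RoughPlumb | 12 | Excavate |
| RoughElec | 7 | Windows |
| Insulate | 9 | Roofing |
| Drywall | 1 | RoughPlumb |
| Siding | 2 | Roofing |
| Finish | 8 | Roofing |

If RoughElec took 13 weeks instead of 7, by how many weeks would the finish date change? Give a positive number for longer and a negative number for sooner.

As given, the longest chain is Permits→Roofing→Insulate = 7+9+9 = 25, so the finish is 25 weeks.
The longest path through RoughElec is only 22 weeks, so RoughElec has float 3.
Now Excavate→Windows→RoughElec = 11+4+13 = 28 is longest, so the finish becomes 28 weeks.
Change in finish: 28 − 25 = +3 weeks.

3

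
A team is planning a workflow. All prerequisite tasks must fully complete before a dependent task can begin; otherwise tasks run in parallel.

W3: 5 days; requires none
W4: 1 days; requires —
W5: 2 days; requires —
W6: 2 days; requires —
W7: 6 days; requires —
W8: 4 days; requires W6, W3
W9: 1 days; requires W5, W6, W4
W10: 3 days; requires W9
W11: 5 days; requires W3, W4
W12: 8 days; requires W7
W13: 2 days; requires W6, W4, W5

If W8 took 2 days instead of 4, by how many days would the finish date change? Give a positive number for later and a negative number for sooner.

0

The binding path is W7→W12 = 6+8 = 14; finish at 14 days.
W8 has 5 days of float (longest path through it is 9).
That remains the longest chain; total 14 days.
Change in finish: 14 − 14 = +0 days.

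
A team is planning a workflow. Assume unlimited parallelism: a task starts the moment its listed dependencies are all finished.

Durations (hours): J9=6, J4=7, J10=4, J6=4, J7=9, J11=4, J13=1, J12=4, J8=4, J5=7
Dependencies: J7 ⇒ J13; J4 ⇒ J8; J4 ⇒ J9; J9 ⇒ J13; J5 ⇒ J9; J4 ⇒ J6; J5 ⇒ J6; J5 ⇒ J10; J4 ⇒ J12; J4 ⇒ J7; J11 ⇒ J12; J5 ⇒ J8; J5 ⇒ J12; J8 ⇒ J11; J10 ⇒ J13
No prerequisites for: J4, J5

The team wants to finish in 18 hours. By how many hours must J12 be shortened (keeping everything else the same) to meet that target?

Current finish: 19 hours; target: 18.
J12 is on every critical path, so each hour cut from J12 cuts the finish by one (this holds down to a finish of 17).
Need 19 − 18 = 1 hour off J12 → J12 becomes 3 hours, finish becomes 18.

1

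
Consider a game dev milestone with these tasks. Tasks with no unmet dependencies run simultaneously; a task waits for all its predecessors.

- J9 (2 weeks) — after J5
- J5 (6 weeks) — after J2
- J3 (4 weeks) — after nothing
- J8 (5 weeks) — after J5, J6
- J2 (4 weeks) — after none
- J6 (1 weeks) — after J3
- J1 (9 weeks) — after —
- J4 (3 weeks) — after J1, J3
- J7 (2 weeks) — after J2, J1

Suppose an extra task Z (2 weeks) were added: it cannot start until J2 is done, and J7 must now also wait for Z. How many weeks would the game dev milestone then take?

Originally the game dev milestone takes 15 weeks.
With Z inserted, J7 now waits for max(J2, J1, Z).
New critical path: J2→J5→J8 = 4+6+5 = 15 ⇒ 15 weeks.

15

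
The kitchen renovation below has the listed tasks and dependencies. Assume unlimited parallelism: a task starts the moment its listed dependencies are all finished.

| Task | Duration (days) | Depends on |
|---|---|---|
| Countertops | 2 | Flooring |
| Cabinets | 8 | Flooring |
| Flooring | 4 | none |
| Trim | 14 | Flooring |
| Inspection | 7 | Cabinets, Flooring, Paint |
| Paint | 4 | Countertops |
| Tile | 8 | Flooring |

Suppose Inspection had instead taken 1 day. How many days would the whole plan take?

18

Baseline: Flooring→Cabinets→Inspection = 4+8+7 = 19 → 19 days.
Inspection is on the critical path; changing it to 1 makes that path 13 days.
Now Flooring→Trim = 4+14 = 18 is longest, so the finish becomes 18 days.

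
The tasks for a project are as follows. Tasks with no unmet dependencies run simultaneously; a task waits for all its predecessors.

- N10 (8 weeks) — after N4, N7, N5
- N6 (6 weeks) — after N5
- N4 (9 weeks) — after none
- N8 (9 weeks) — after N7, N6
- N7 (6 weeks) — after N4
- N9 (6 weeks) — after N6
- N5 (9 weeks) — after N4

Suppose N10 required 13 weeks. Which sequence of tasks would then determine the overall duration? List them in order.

N4, N5, N6, N8

The binding path is N4→N5→N6→N8 = 9+9+6+9 = 33; finish at 33 weeks.
N10 has 7 weeks of float (longest path through it is 26).
That remains the longest chain; total 33 weeks.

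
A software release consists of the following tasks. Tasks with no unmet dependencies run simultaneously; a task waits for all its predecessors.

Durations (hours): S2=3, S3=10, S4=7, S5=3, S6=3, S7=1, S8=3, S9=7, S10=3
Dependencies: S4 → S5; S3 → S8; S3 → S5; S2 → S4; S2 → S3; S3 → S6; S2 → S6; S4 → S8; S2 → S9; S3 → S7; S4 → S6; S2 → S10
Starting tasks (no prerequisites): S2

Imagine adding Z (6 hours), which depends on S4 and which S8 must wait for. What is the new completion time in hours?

Originally the software release takes 16 hours.
With Z inserted, S8 now waits for max(S3, S4, Z).
New critical path: S2→S4→Z→S8 = 3+7+6+3 = 19 ⇒ 19 hours.

19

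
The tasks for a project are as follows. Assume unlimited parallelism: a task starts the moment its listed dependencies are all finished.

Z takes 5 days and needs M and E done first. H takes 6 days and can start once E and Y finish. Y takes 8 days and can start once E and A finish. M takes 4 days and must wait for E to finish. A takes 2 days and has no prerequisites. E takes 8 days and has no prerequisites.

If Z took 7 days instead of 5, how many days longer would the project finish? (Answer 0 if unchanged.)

The binding path is E→Y→H = 8+8+6 = 22; finish at 22 days.
Z has 5 days of float (longest path through it is 17).
The critical path is still E→Y→H; finish is now 22 days.
Change in finish: 22 − 22 = +0 days.

0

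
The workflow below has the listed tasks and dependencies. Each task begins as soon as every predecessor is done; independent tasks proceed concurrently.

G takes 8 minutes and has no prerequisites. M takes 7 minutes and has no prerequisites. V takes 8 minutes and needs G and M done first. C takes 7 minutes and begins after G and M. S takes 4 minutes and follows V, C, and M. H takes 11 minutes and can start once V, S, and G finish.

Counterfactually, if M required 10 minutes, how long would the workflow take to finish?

The binding path is G→V→S→H = 8+8+4+11 = 31; finish at 31 minutes.
The longest path through M is only 30 minutes, so M has float 1.
New critical path: M→V→S→H = 10+8+4+11 = 33 ⇒ 33 minutes.

33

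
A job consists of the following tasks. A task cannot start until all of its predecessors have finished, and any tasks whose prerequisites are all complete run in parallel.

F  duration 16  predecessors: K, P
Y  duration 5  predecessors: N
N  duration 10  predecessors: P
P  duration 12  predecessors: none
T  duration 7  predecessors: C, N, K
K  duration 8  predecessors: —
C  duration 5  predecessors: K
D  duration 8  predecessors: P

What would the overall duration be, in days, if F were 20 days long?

Baseline: P→N→T = 12+10+7 = 29 → 29 days.
F is off the critical path — its longest chain is 28 days, giving 1 of slack.
New critical path: P→F = 12+20 = 32 ⇒ 32 days.

32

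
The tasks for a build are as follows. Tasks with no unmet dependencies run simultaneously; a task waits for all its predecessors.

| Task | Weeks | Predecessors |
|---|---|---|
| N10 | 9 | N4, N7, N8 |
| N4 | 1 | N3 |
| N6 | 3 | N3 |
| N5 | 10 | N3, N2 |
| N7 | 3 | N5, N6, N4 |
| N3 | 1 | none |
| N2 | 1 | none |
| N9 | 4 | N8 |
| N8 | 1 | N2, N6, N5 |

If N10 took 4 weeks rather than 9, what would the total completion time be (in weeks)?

18

The binding path is N2→N5→N7→N10 = 1+10+3+9 = 23; finish at 23 weeks.
Since N10 is critical, the -5 change carries straight to that chain (now 18 weeks).
No other chain overtakes it, so the finish is 18 weeks.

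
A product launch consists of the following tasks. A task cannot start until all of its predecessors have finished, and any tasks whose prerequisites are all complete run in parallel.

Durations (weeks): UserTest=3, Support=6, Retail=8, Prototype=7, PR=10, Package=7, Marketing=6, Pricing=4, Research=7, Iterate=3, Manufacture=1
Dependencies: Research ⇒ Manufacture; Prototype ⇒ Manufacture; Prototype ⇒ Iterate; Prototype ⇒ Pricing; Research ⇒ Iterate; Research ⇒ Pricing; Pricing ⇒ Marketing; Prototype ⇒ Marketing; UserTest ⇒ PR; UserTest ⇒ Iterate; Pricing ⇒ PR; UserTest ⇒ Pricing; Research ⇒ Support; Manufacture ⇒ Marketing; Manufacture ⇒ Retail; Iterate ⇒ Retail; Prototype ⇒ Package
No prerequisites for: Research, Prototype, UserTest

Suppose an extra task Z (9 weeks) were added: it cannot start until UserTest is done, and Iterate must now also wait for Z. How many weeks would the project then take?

23

Originally the project takes 21 weeks.
With Z inserted, Iterate now waits for max(UserTest, Research, Prototype, Z).
New critical path: UserTest→Z→Iterate→Retail = 3+9+3+8 = 23 ⇒ 23 weeks.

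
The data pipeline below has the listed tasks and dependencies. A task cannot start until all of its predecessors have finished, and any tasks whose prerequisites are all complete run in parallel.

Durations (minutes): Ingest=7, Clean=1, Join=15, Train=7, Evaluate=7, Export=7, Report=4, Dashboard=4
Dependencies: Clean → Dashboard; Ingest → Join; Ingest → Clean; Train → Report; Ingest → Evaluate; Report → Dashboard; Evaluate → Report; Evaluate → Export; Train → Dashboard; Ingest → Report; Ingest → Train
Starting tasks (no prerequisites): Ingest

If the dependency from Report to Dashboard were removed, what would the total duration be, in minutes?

Before: longest chain Ingest→Join = 7+15 = 22, finish 22.
Without Report→Dashboard, Dashboard's earliest start moves from 18 to 14.
New critical path: Ingest→Join = 7+15 = 22 ⇒ 22 minutes.

22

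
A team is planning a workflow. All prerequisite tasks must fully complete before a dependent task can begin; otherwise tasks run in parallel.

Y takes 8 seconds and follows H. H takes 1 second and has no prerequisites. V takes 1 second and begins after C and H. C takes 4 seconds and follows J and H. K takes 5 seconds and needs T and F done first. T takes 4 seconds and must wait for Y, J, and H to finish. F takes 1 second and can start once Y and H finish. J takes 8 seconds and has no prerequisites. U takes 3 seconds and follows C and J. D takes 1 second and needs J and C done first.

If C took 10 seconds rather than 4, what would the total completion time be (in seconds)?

21

Baseline: H→Y→T→K = 1+8+4+5 = 18 → 18 seconds.
C is off the critical path — its longest chain is 15 seconds, giving 3 of slack.
New critical path: J→C→U = 8+10+3 = 21 ⇒ 21 seconds.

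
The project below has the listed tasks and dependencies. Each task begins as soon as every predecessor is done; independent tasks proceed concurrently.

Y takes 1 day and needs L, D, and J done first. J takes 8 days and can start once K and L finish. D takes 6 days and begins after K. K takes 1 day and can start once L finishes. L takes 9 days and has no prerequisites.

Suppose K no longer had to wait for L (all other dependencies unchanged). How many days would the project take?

18

Original critical path: L→K→J→Y = 9+1+8+1 = 19 ⇒ 19 days.
Without L→K, K's earliest start moves from 9 to 0.
New critical path: L→J→Y = 9+8+1 = 18 ⇒ 18 days.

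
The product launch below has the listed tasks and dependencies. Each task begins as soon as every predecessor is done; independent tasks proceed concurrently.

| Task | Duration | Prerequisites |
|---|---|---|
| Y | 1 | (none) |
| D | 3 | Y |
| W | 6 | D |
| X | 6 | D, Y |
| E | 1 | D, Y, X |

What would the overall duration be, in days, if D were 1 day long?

Baseline: Y→D→X→E = 1+3+6+1 = 11 → 11 days.
D lies on that path, so at 1 day the path becomes 9 days.
That remains the longest chain; total 9 days.

9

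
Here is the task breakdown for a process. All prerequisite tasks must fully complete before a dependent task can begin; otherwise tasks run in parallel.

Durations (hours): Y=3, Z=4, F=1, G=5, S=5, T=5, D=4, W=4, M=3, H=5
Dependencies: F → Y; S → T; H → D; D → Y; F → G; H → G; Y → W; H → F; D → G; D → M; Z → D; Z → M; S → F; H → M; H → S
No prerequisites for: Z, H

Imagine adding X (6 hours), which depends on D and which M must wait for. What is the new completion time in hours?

18

Originally the schedule takes 18 hours.
With X inserted, M now waits for max(H, Z, D, X).
New critical path: H→D→X→M = 5+4+6+3 = 18 ⇒ 18 hours.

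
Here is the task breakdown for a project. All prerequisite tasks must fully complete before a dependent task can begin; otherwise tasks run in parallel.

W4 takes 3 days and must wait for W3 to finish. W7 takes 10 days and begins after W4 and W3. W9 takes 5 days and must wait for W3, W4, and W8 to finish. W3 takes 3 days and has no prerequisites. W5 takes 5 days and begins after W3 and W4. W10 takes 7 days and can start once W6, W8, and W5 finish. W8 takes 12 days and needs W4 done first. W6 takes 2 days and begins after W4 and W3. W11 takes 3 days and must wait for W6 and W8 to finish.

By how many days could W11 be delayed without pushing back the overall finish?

4

Critical path: W3→W4→W8→W10 = 3+3+12+7 = 25, so the finish is 25 days.
W11 finishes as early as 21 and must finish by 25.
Slack of W11 = 22 − 18 = 4 days.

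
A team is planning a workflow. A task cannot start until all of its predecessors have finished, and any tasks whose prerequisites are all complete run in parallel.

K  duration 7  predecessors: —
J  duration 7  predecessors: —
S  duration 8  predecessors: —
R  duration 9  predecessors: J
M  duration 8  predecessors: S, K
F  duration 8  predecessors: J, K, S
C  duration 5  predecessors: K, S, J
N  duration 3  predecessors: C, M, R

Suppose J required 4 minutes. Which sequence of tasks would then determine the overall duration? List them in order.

As given, the longest chain is J→R→N = 7+9+3 = 19, so the finish is 19 minutes.
Since J is critical, the -3 change carries straight to that chain (now 16 minutes).
New critical path: S→M→N = 8+8+3 = 19 ⇒ 19 minutes.

S, M, N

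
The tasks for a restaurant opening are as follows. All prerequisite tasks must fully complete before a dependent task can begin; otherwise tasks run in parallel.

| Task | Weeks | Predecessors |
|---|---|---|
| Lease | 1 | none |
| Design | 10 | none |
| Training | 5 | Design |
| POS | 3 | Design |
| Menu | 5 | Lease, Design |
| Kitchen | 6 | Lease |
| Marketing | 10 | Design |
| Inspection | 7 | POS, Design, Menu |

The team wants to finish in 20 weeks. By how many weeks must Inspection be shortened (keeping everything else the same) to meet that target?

Current finish: 22 weeks; target: 20.
Inspection is on every critical path, so each week cut from Inspection cuts the finish by one (this holds down to a finish of 20).
Need 22 − 20 = 2 weeks off Inspection → Inspection becomes 5 weeks, finish becomes 20.

2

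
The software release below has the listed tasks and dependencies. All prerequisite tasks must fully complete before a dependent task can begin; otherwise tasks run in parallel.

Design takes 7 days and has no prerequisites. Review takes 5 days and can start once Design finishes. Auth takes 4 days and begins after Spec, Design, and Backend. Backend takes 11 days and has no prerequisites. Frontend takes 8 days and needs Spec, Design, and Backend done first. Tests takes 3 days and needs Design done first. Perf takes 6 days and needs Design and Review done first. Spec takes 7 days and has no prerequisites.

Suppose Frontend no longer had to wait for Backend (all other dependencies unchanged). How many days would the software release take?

Before: longest chain Backend→Frontend = 11+8 = 19, finish 19.
Without Backend→Frontend, Frontend's earliest start moves from 11 to 7.
The longest chain is now Design→Review→Perf = 7+5+6 = 18, so the software release takes 18 days.

18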